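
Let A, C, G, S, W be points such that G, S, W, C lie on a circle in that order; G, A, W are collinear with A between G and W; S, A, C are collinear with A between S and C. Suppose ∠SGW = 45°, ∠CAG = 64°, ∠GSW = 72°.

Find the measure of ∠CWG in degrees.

∠CWG = 19°

1. ∠SCW = 45°  [same arc SW]
2. ∠CAW = 116°  [linear pair at A on GW]
3. ∠CWG = 19°  [△WAC]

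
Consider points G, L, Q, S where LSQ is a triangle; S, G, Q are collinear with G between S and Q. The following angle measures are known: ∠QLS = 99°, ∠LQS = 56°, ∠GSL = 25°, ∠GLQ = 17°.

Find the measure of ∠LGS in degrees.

∠LGS = 73°

1. ∠GQL = 56°  [G on ray QS]
2. ∠LGQ = 107°  [△LGQ]
3. ∠LGS = 73°  [linear pair at G on SQ]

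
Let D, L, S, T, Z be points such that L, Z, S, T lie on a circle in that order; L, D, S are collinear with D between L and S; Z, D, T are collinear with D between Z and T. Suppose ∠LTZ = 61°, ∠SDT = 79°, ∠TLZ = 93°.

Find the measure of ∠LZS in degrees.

∠LZS = 44°

1. ∠LSZ = 61°  [same arc LZ]
2. ∠LZT = 26°  [△LZT]
3. ∠LDZ = 79°  [vertical angles at D]
4. ∠SLZ = 75°  [△LDZ]
5. ∠LZS = 44°  [△LZS]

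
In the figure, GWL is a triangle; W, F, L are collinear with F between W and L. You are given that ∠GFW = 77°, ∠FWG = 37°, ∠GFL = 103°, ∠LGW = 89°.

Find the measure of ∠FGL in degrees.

∠FGL = 23°

1. ∠GWL = 37°  [F on ray WL]
2. ∠GLW = 54°  [△GWL]
3. ∠FLG = 54°  [F on ray LW]
4. ∠FGL = 23°  [△GFL]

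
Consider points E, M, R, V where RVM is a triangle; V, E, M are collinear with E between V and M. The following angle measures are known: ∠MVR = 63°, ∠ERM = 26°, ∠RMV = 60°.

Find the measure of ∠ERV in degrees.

1. ∠EVR = 63°  [E on ray VM]
2. ∠EMR = 60°  [E on ray MV]
3. ∠MER = 94°  [△REM]
4. ∠REV = 86°  [linear pair at E on VM]
5. ∠ERV = 31°  [△RVE]

∠ERV = 31°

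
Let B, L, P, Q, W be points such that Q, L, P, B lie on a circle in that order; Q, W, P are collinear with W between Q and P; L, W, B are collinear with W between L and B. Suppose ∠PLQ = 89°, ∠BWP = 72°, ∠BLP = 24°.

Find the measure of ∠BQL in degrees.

1. ∠PBQ = 91°  [cyclic QLPB, opposite ∠L+∠B]
2. ∠BWQ = 108°  [linear pair at W on QP]
3. ∠BQP = 24°  [same arc PB]
4. ∠BPQ = 65°  [△QPB]
5. ∠LBQ = 48°  [△QWB]
6. ∠BLQ = 65°  [same arc QB]
7. ∠BQL = 67°  [△QLB]

∠BQL = 67°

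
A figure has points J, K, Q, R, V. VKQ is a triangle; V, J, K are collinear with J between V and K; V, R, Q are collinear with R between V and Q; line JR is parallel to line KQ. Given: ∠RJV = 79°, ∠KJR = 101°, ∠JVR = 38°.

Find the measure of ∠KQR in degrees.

1. ∠JRV = 63°  [△VJR]
2. ∠JRQ = 117°  [linear pair at R on VQ]
3. ∠KQR = 63°  [JR∥KQ, co-interior at Q–R]

∠KQR = 63°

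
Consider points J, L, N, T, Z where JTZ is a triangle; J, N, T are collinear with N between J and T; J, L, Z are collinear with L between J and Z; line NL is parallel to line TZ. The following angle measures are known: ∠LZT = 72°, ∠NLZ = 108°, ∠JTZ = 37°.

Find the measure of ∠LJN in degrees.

1. ∠JLN = 72°  [linear pair at L on JZ]
2. ∠JNL = 37°  [NL∥TZ, corresponding at N]
3. ∠LJN = 71°  [△JNL]

∠LJN = 71°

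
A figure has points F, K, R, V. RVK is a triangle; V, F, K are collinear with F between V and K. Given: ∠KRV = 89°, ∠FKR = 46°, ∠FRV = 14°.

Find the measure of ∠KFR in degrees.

1. ∠RKV = 46°  [F on ray KV]
2. ∠KVR = 45°  [△RVK]
3. ∠FVR = 45°  [F on ray VK]
4. ∠RFV = 121°  [△RVF]
5. ∠KFR = 59°  [linear pair at F on VK]

∠KFR = 59°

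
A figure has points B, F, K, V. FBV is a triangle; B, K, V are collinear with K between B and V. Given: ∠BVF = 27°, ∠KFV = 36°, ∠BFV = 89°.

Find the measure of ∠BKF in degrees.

∠BKF = 63°

1. ∠FVK = 27°  [K on ray VB]
2. ∠FKV = 117°  [△FKV]
3. ∠BKF = 63°  [linear pair at K on BV]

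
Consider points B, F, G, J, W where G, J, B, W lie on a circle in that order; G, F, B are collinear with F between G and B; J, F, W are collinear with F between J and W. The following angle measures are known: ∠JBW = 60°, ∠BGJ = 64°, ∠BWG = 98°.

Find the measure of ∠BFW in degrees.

∠BFW = 90°

1. ∠BWJ = 64°  [same arc JB]
2. ∠BJW = 56°  [△JBW]
3. ∠BGW = 56°  [same arc BW]
4. ∠GBW = 26°  [△GBW]
5. ∠BFW = 90°  [△BFW]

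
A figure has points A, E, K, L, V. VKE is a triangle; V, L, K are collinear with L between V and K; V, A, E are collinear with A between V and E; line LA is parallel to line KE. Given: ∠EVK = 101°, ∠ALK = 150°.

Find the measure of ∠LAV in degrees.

1. ∠AVL = 101°  [L on VK, A on VE]
2. ∠ALV = 30°  [linear pair at L on VK]
3. ∠LAV = 49°  [△VLA]

∠LAV = 49°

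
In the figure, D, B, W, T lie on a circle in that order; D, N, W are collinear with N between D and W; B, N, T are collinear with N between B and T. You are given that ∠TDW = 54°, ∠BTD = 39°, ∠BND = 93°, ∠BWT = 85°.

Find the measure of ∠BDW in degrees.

1. ∠TBW = 54°  [same arc WT]
2. ∠BTW = 41°  [△BWT]
3. ∠BDW = 41°  [same arc BW]

∠BDW = 41°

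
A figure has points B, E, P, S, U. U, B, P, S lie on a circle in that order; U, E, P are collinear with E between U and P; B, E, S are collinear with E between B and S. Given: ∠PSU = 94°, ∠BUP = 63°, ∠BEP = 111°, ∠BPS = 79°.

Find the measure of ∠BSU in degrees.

1. ∠PBU = 86°  [cyclic UBPS, opposite ∠B+∠S]
2. ∠BPU = 31°  [△UBP]
3. ∠BSU = 31°  [same arc UB]

∠BSU = 31°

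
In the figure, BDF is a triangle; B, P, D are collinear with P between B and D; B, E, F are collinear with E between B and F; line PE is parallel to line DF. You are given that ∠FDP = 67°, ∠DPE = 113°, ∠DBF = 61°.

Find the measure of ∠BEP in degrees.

∠BEP = 52°

1. ∠BPE = 67°  [linear pair at P on BD]
2. ∠EBP = 61°  [P on BD, E on BF]
3. ∠BEP = 52°  [△BPE]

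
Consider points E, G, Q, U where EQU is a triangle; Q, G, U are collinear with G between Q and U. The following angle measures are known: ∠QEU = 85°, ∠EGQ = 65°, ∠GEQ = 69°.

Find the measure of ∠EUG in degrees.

∠EUG = 49°

1. ∠EQG = 46°  [△EQG]
2. ∠EQU = 46°  [G on ray QU]
3. ∠EUQ = 49°  [△EQU]
4. ∠EUG = 49°  [G on ray UQ]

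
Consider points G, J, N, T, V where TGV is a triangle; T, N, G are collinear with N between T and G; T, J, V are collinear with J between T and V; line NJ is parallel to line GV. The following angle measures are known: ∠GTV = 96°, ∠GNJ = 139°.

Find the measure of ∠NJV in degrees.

1. ∠JTN = 96°  [N on TG, J on TV]
2. ∠JNT = 41°  [linear pair at N on TG]
3. ∠NJT = 43°  [△TNJ]
4. ∠NJV = 137°  [linear pair at J on TV]

∠NJV = 137°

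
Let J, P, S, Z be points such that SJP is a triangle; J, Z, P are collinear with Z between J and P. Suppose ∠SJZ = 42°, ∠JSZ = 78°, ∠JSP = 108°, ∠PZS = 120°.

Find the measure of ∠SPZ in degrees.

1. ∠PJS = 42°  [Z on ray JP]
2. ∠JPS = 30°  [△SJP]
3. ∠SPZ = 30°  [Z on ray PJ]

∠SPZ = 30°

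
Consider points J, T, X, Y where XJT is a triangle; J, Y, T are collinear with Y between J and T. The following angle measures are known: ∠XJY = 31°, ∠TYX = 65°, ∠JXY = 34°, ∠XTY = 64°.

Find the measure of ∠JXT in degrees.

1. ∠TJX = 31°  [Y on ray JT]
2. ∠JTX = 64°  [Y on ray TJ]
3. ∠JXT = 85°  [△XJT]

∠JXT = 85°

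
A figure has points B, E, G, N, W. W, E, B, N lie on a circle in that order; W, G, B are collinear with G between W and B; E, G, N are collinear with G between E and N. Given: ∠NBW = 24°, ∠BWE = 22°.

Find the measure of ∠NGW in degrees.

∠NGW = 46°

1. ∠BNE = 22°  [same arc EB]
2. ∠BGN = 134°  [△BGN]
3. ∠NGW = 46°  [linear pair at G on WB]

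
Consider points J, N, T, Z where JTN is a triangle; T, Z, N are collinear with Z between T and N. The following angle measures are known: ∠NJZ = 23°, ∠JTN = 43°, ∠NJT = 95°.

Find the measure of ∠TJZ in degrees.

∠TJZ = 72°

1. ∠JNT = 42°  [△JTN]
2. ∠JTZ = 43°  [Z on ray TN]
3. ∠JNZ = 42°  [Z on ray NT]
4. ∠JZN = 115°  [△JZN]
5. ∠JZT = 65°  [linear pair at Z on TN]
6. ∠TJZ = 72°  [△JTZ]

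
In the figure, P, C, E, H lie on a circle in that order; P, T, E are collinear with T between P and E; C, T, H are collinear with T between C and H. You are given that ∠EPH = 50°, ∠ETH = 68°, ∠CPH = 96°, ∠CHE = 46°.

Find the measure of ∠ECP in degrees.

∠ECP = 116°

1. ∠HEP = 66°  [△ETH]
2. ∠EHP = 64°  [△PEH]
3. ∠ECP = 116°  [cyclic PCEH, opposite ∠C+∠H]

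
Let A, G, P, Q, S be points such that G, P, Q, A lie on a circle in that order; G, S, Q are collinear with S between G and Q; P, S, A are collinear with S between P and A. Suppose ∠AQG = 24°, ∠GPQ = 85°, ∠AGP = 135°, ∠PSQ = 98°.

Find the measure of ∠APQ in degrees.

∠APQ = 61°

1. ∠GAQ = 95°  [cyclic GPQA, opposite ∠P+∠A]
2. ∠AGQ = 61°  [△GQA]
3. ∠APQ = 61°  [same arc QA]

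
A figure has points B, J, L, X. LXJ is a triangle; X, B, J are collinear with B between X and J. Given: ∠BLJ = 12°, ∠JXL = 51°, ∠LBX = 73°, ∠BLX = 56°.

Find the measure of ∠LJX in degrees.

1. ∠JBL = 107°  [linear pair at B on XJ]
2. ∠BJL = 61°  [△LBJ]
3. ∠LJX = 61°  [B on ray JX]

∠LJX = 61°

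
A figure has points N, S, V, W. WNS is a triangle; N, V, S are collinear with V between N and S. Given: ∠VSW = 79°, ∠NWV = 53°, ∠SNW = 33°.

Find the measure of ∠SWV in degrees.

1. ∠VNW = 33°  [V on ray NS]
2. ∠NVW = 94°  [△WNV]
3. ∠SVW = 86°  [linear pair at V on NS]
4. ∠SWV = 15°  [△WVS]

∠SWV = 15°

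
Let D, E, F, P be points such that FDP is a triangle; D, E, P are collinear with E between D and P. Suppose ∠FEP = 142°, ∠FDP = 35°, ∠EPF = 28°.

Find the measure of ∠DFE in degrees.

∠DFE = 107°

1. ∠DEF = 38°  [linear pair at E on DP]
2. ∠EDF = 35°  [E on ray DP]
3. ∠DFE = 107°  [△FDE]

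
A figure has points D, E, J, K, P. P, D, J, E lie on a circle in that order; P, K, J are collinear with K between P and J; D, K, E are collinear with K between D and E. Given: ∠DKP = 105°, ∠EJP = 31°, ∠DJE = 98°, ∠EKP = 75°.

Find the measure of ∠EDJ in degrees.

∠EDJ = 38°

1. ∠EKJ = 105°  [vertical angles at K]
2. ∠DEJ = 44°  [△JKE]
3. ∠EDJ = 38°  [△DJE]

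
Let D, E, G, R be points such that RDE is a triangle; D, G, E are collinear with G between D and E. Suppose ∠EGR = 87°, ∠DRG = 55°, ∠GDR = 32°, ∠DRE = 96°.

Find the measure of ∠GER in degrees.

∠GER = 52°

1. ∠EDR = 32°  [G on ray DE]
2. ∠DER = 52°  [△RDE]
3. ∠GER = 52°  [G on ray ED]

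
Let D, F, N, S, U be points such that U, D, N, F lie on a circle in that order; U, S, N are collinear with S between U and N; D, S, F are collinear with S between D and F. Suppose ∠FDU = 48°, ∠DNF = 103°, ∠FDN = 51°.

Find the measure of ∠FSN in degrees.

1. ∠FNU = 48°  [same arc UF]
2. ∠DFN = 26°  [△DNF]
3. ∠FSN = 106°  [△NSF]

∠FSN = 106°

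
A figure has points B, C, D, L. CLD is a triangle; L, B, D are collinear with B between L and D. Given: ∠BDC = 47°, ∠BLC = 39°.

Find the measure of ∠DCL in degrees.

∠DCL = 94°

1. ∠CDL = 47°  [B on ray DL]
2. ∠CLD = 39°  [B on ray LD]
3. ∠DCL = 94°  [△CLD]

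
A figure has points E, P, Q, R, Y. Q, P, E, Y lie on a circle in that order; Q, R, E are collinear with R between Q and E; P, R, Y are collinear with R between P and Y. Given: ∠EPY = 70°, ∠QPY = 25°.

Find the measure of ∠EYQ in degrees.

1. ∠EQY = 70°  [same arc EY]
2. ∠QEY = 25°  [same arc QY]
3. ∠EYQ = 85°  [△QEY]

∠EYQ = 85°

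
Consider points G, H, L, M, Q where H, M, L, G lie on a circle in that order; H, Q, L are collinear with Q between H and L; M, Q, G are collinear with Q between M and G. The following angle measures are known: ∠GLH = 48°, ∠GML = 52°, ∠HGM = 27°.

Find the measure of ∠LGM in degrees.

1. ∠GMH = 48°  [same arc HG]
2. ∠GHM = 105°  [△HMG]
3. ∠GLM = 75°  [cyclic HMLG, opposite ∠H+∠L]
4. ∠LGM = 53°  [△MLG]

∠LGM = 53°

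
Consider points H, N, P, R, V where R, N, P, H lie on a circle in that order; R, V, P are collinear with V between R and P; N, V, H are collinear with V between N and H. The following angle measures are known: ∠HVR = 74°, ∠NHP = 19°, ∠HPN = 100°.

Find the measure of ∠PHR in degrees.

1. ∠HVP = 106°  [linear pair at V on RP]
2. ∠HNP = 61°  [△NPH]
3. ∠HPR = 55°  [△PVH]
4. ∠HRP = 61°  [same arc PH]
5. ∠PHR = 64°  [△RPH]

∠PHR = 64°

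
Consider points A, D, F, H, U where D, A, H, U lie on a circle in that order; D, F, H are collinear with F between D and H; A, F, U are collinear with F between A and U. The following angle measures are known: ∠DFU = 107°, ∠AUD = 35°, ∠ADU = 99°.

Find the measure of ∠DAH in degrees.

∠DAH = 84°

1. ∠AFH = 107°  [vertical angles at F]
2. ∠AHD = 35°  [same arc DA]
3. ∠DAU = 46°  [△DAU]
4. ∠AFD = 73°  [linear pair at F on DH]
5. ∠ADH = 61°  [△DFA]
6. ∠DAH = 84°  [△DAH]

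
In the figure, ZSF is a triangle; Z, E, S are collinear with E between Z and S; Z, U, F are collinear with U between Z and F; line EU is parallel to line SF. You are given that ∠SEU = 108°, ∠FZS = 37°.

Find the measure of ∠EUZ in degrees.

∠EUZ = 71°

1. ∠UEZ = 72°  [linear pair at E on ZS]
2. ∠EZU = 37°  [E on ZS, U on ZF]
3. ∠EUZ = 71°  [△ZEU]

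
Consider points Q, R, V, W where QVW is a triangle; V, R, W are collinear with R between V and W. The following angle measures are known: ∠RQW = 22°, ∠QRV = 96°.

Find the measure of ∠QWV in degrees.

1. ∠QRW = 84°  [linear pair at R on VW]
2. ∠QWR = 74°  [△QRW]
3. ∠QWV = 74°  [R on ray WV]

∠QWV = 74°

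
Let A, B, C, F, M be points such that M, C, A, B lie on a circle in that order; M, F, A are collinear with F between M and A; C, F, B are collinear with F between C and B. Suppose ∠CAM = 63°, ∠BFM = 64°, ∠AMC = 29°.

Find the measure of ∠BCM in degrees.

1. ∠AFC = 64°  [vertical angles at F]
2. ∠CFM = 116°  [linear pair at F on MA]
3. ∠BCM = 35°  [△MFC]

∠BCM = 35°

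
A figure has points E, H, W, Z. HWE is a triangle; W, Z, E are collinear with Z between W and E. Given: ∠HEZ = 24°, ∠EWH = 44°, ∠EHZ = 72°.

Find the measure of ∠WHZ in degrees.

1. ∠EZH = 84°  [△HZE]
2. ∠HWZ = 44°  [Z on ray WE]
3. ∠HZW = 96°  [linear pair at Z on WE]
4. ∠WHZ = 40°  [△HWZ]

∠WHZ = 40°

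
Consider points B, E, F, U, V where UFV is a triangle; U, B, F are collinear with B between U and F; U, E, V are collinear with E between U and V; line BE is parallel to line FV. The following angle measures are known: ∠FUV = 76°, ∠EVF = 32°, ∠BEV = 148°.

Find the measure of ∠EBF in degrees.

1. ∠BUE = 76°  [B on UF, E on UV]
2. ∠BEU = 32°  [linear pair at E on UV]
3. ∠EBU = 72°  [△UBE]
4. ∠EBF = 108°  [linear pair at B on UF]

∠EBF = 108°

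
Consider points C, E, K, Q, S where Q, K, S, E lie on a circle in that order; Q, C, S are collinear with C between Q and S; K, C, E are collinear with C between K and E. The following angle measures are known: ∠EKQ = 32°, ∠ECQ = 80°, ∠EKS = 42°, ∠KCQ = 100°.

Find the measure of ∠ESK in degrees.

1. ∠ESQ = 32°  [same arc QE]
2. ∠ECS = 100°  [linear pair at C on QS]
3. ∠KES = 48°  [△SCE]
4. ∠ESK = 90°  [△KSE]

∠ESK = 90°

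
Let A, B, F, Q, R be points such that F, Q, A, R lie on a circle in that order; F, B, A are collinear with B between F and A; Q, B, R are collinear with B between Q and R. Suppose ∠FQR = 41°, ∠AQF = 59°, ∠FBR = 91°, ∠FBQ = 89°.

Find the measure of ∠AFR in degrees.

∠AFR = 18°

1. ∠FAR = 41°  [same arc FR]
2. ∠ARF = 121°  [cyclic FQAR, opposite ∠Q+∠R]
3. ∠AFR = 18°  [△FAR]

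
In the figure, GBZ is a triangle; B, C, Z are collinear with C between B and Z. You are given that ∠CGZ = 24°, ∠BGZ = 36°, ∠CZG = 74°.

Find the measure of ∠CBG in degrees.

1. ∠BZG = 74°  [C on ray ZB]
2. ∠GBZ = 70°  [△GBZ]
3. ∠CBG = 70°  [C on ray BZ]

∠CBG = 70°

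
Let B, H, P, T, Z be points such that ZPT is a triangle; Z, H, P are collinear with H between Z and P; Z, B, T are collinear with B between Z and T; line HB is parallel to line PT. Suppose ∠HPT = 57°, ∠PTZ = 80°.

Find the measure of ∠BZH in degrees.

∠BZH = 43°

1. ∠TPZ = 57°  [H on ray PZ]
2. ∠PZT = 43°  [△ZPT]
3. ∠BZH = 43°  [H on ZP, B on ZT]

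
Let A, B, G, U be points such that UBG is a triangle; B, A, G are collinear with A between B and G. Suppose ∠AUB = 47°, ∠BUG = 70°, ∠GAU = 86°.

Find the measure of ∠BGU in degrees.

∠BGU = 71°

1. ∠BAU = 94°  [linear pair at A on BG]
2. ∠ABU = 39°  [△UBA]
3. ∠GBU = 39°  [A on ray BG]
4. ∠BGU = 71°  [△UBG]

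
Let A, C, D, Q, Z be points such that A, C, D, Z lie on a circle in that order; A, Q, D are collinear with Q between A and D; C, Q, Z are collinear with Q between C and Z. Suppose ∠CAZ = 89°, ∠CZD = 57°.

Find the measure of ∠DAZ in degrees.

1. ∠CDZ = 91°  [cyclic ACDZ, opposite ∠A+∠D]
2. ∠DCZ = 32°  [△CDZ]
3. ∠DAZ = 32°  [same arc DZ]

∠DAZ = 32°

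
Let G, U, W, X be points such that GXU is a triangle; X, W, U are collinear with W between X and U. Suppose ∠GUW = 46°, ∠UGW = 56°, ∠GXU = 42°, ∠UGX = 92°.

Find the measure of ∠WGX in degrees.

∠WGX = 36°

1. ∠GWU = 78°  [△GWU]
2. ∠GXW = 42°  [W on ray XU]
3. ∠GWX = 102°  [linear pair at W on XU]
4. ∠WGX = 36°  [△GXW]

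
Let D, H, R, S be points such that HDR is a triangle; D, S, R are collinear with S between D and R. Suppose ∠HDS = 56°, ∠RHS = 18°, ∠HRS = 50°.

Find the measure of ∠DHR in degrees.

1. ∠HDR = 56°  [S on ray DR]
2. ∠DRH = 50°  [S on ray RD]
3. ∠DHR = 74°  [△HDR]

∠DHR = 74°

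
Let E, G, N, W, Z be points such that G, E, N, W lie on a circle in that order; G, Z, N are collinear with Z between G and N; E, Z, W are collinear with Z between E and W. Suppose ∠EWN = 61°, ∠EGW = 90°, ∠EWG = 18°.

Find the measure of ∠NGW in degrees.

1. ∠ENW = 90°  [cyclic GENW, opposite ∠G+∠N]
2. ∠NEW = 29°  [△ENW]
3. ∠NGW = 29°  [same arc NW]

∠NGW = 29°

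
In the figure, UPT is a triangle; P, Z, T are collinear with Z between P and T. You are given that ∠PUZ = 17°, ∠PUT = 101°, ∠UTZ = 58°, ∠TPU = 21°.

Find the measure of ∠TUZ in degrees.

1. ∠UPZ = 21°  [Z on ray PT]
2. ∠PZU = 142°  [△UPZ]
3. ∠TZU = 38°  [linear pair at Z on PT]
4. ∠TUZ = 84°  [△UZT]

∠TUZ = 84°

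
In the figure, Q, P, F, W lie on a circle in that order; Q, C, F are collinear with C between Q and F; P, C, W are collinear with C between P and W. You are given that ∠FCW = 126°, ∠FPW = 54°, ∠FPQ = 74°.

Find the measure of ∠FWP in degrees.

1. ∠FQW = 54°  [same arc FW]
2. ∠FWQ = 106°  [cyclic QPFW, opposite ∠P+∠W]
3. ∠QFW = 20°  [△QFW]
4. ∠FWP = 34°  [△FCW]

∠FWP = 34°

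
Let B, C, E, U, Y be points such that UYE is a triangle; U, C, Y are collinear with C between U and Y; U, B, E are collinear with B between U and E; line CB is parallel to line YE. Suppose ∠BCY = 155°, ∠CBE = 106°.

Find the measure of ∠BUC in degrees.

1. ∠BCU = 25°  [linear pair at C on UY]
2. ∠CBU = 74°  [linear pair at B on UE]
3. ∠BUC = 81°  [△UCB]

∠BUC = 81°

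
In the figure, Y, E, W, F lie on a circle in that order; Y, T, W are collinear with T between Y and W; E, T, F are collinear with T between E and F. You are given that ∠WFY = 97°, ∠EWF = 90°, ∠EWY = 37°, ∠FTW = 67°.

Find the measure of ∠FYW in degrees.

∠FYW = 30°

1. ∠EFY = 37°  [same arc YE]
2. ∠FTY = 113°  [linear pair at T on YW]
3. ∠FYW = 30°  [△YTF]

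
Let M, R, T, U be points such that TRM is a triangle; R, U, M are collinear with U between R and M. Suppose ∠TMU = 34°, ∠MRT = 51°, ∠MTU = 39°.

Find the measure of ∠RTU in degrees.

1. ∠MUT = 107°  [△TUM]
2. ∠TRU = 51°  [U on ray RM]
3. ∠RUT = 73°  [linear pair at U on RM]
4. ∠RTU = 56°  [△TRU]

∠RTU = 56°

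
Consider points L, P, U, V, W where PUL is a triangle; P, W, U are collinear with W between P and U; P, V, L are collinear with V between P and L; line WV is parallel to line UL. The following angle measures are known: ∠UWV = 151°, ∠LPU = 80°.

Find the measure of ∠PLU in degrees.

1. ∠PWV = 29°  [linear pair at W on PU]
2. ∠VPW = 80°  [W on PU, V on PL]
3. ∠PVW = 71°  [△PWV]
4. ∠PLU = 71°  [WV∥UL, corresponding at V]

∠PLU = 71°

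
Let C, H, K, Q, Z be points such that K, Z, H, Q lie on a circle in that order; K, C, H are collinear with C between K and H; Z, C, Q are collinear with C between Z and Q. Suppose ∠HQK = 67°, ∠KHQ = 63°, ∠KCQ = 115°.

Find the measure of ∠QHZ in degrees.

1. ∠HKQ = 50°  [△KHQ]
2. ∠HCQ = 65°  [linear pair at C on KH]
3. ∠HZQ = 50°  [same arc HQ]
4. ∠HQZ = 52°  [△HCQ]
5. ∠QHZ = 78°  [△ZHQ]

∠QHZ = 78°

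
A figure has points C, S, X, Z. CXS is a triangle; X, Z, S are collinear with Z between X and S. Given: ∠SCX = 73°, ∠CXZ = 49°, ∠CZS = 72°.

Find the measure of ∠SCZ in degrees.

1. ∠CXS = 49°  [Z on ray XS]
2. ∠CSX = 58°  [△CXS]
3. ∠CSZ = 58°  [Z on ray SX]
4. ∠SCZ = 50°  [△CZS]

∠SCZ = 50°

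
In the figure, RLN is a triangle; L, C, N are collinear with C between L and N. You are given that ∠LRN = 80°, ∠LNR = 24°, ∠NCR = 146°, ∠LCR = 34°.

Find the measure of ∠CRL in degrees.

1. ∠NLR = 76°  [△RLN]
2. ∠CLR = 76°  [C on ray LN]
3. ∠CRL = 70°  [△RLC]

∠CRL = 70°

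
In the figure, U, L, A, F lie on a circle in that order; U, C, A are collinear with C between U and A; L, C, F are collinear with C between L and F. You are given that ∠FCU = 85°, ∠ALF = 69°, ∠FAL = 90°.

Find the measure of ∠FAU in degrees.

1. ∠ACF = 95°  [linear pair at C on UA]
2. ∠AFL = 21°  [△LAF]
3. ∠FAU = 64°  [△ACF]

∠FAU = 64°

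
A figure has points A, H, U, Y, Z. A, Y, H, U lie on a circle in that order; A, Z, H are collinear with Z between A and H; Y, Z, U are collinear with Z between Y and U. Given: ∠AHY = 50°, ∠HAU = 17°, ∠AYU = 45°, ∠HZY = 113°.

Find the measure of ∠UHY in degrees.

∠UHY = 95°

1. ∠AUY = 50°  [same arc AY]
2. ∠UAY = 85°  [△AYU]
3. ∠UHY = 95°  [cyclic AYHU, opposite ∠A+∠H]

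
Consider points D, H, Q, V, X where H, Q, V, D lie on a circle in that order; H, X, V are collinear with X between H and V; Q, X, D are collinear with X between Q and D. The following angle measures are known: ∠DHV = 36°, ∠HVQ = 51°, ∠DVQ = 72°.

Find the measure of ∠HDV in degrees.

1. ∠HDQ = 51°  [same arc HQ]
2. ∠DHQ = 108°  [cyclic HQVD, opposite ∠H+∠V]
3. ∠DQH = 21°  [△HQD]
4. ∠DVH = 21°  [same arc HD]
5. ∠HDV = 123°  [△HVD]

∠HDV = 123°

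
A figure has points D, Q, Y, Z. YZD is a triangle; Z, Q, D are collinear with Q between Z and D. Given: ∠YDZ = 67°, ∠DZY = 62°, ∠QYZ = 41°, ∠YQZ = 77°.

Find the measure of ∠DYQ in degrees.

1. ∠QDY = 67°  [Q on ray DZ]
2. ∠DQY = 103°  [linear pair at Q on ZD]
3. ∠DYQ = 10°  [△YQD]

∠DYQ = 10°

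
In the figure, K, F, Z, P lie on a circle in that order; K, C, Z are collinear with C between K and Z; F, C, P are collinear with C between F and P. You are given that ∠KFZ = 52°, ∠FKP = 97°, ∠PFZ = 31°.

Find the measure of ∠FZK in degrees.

∠FZK = 62°

1. ∠FZP = 83°  [cyclic KFZP, opposite ∠K+∠Z]
2. ∠FPZ = 66°  [△FZP]
3. ∠FKZ = 66°  [same arc FZ]
4. ∠FZK = 62°  [△KFZ]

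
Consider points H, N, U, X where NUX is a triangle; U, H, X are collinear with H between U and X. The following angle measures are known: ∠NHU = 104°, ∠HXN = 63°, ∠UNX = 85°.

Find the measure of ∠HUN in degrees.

1. ∠NXU = 63°  [H on ray XU]
2. ∠NUX = 32°  [△NUX]
3. ∠HUN = 32°  [H on ray UX]

∠HUN = 32°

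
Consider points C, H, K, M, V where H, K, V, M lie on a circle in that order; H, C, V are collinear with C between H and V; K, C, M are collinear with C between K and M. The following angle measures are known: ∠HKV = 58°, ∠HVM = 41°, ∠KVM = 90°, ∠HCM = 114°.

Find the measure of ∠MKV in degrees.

1. ∠HMV = 122°  [cyclic HKVM, opposite ∠K+∠M]
2. ∠MHV = 17°  [△HVM]
3. ∠MKV = 17°  [same arc VM]

∠MKV = 17°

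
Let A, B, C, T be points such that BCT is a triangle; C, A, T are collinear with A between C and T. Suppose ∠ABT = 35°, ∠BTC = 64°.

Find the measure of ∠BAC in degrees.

∠BAC = 99°

1. ∠ATB = 64°  [A on ray TC]
2. ∠BAT = 81°  [△BAT]
3. ∠BAC = 99°  [linear pair at A on CT]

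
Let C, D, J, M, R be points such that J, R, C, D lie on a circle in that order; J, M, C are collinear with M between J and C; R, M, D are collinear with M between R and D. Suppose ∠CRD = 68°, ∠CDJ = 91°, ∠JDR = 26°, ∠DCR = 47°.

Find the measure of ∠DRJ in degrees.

∠DRJ = 21°

1. ∠CJD = 68°  [same arc CD]
2. ∠DCJ = 21°  [△JCD]
3. ∠DRJ = 21°  [same arc JD]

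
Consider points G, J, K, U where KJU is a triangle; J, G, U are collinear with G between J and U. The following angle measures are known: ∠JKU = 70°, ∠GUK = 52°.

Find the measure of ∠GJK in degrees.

∠GJK = 58°

1. ∠JUK = 52°  [G on ray UJ]
2. ∠KJU = 58°  [△KJU]
3. ∠GJK = 58°  [G on ray JU]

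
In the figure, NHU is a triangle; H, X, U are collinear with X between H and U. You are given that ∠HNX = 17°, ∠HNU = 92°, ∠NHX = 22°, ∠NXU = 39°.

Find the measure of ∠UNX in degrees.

∠UNX = 75°

1. ∠NHU = 22°  [X on ray HU]
2. ∠HUN = 66°  [△NHU]
3. ∠NUX = 66°  [X on ray UH]
4. ∠UNX = 75°  [△NXU]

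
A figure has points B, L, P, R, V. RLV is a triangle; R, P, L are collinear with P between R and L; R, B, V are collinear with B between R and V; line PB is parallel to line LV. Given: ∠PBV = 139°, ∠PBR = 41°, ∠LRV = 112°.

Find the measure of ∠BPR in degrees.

∠BPR = 27°

1. ∠LVR = 41°  [PB∥LV, corresponding at B]
2. ∠RLV = 27°  [△RLV]
3. ∠BPR = 27°  [PB∥LV, corresponding at P]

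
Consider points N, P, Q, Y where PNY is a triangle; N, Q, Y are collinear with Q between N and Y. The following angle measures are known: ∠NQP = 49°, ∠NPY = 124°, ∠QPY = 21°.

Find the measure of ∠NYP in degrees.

∠NYP = 28°

1. ∠PQY = 131°  [linear pair at Q on NY]
2. ∠PYQ = 28°  [△PQY]
3. ∠NYP = 28°  [Q on ray YN]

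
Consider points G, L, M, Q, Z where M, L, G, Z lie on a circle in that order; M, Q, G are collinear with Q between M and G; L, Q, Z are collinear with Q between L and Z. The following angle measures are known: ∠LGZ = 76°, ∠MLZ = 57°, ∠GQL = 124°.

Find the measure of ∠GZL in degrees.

∠GZL = 67°

1. ∠MGZ = 57°  [same arc MZ]
2. ∠MQZ = 124°  [vertical angles at Q]
3. ∠GQZ = 56°  [linear pair at Q on MG]
4. ∠GZL = 67°  [△GQZ]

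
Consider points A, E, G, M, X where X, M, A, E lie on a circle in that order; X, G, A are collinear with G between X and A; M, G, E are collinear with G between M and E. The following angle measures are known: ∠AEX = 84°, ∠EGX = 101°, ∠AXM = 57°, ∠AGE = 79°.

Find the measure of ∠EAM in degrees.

∠EAM = 71°

1. ∠AMX = 96°  [cyclic XMAE, opposite ∠M+∠E]
2. ∠AGM = 101°  [vertical angles at G]
3. ∠AEM = 57°  [same arc MA]
4. ∠MAX = 27°  [△XMA]
5. ∠AME = 52°  [△MGA]
6. ∠EAM = 71°  [△MAE]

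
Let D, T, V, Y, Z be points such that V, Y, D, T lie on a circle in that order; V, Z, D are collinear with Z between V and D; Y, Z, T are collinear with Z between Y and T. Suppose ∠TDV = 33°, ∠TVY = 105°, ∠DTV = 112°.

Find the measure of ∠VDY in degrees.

∠VDY = 42°

1. ∠TYV = 33°  [same arc VT]
2. ∠VTY = 42°  [△VYT]
3. ∠VDY = 42°  [same arc VY]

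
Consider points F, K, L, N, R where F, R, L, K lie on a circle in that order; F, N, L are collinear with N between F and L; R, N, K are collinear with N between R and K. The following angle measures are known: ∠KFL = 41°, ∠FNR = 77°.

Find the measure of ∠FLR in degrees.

∠FLR = 36°

1. ∠KRL = 41°  [same arc LK]
2. ∠LNR = 103°  [linear pair at N on FL]
3. ∠FLR = 36°  [△RNL]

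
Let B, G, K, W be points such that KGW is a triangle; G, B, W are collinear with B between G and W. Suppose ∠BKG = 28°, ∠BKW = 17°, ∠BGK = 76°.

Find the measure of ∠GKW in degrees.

1. ∠GBK = 76°  [△KGB]
2. ∠KGW = 76°  [B on ray GW]
3. ∠KBW = 104°  [linear pair at B on GW]
4. ∠BWK = 59°  [△KBW]
5. ∠GWK = 59°  [B on ray WG]
6. ∠GKW = 45°  [△KGW]

∠GKW = 45°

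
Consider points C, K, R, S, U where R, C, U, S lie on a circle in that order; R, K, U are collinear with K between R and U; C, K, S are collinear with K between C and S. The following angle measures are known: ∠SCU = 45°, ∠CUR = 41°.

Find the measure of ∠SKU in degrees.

1. ∠SRU = 45°  [same arc US]
2. ∠CSR = 41°  [same arc RC]
3. ∠RKS = 94°  [△RKS]
4. ∠SKU = 86°  [linear pair at K on RU]

∠SKU = 86°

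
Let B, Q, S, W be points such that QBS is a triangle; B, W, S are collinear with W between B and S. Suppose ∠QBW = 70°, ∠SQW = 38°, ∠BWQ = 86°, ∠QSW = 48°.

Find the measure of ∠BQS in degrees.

1. ∠QBS = 70°  [W on ray BS]
2. ∠BSQ = 48°  [W on ray SB]
3. ∠BQS = 62°  [△QBS]

∠BQS = 62°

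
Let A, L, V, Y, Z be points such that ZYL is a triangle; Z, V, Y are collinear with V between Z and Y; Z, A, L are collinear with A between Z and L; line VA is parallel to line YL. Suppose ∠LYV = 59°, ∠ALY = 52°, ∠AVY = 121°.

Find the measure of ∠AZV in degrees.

1. ∠YLZ = 52°  [A on ray LZ]
2. ∠AVZ = 59°  [linear pair at V on ZY]
3. ∠VAZ = 52°  [VA∥YL, corresponding at A]
4. ∠AZV = 69°  [△ZVA]

∠AZV = 69°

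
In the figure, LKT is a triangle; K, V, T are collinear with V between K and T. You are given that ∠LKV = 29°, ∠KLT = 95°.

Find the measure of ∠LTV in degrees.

1. ∠LKT = 29°  [V on ray KT]
2. ∠KTL = 56°  [△LKT]
3. ∠LTV = 56°  [V on ray TK]

∠LTV = 56°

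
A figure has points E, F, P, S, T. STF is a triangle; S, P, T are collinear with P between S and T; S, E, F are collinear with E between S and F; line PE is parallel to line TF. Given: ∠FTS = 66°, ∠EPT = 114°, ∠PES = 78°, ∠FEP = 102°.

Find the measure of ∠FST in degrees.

1. ∠EPS = 66°  [PE∥TF, corresponding at P]
2. ∠ESP = 36°  [△SPE]
3. ∠FST = 36°  [P on ST, E on SF]

∠FST = 36°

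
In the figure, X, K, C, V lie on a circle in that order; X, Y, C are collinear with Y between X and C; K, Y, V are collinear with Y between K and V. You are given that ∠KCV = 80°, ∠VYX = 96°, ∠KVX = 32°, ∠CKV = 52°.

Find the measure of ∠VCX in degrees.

1. ∠CVK = 48°  [△KCV]
2. ∠CYV = 84°  [linear pair at Y on XC]
3. ∠VCX = 48°  [△CYV]

∠VCX = 48°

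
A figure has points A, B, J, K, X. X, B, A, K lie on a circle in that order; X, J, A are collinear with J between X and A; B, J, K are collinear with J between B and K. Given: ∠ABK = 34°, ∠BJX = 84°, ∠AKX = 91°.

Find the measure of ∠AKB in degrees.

∠AKB = 41°

1. ∠AXK = 34°  [same arc AK]
2. ∠AJK = 84°  [vertical angles at J]
3. ∠KAX = 55°  [△XAK]
4. ∠AKB = 41°  [△AJK]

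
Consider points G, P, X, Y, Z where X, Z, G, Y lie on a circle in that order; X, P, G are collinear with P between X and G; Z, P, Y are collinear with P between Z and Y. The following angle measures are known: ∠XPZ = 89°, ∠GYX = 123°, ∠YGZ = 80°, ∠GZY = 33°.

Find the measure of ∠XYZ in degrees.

∠XYZ = 56°

1. ∠GPY = 89°  [vertical angles at P]
2. ∠GXY = 33°  [same arc GY]
3. ∠XPY = 91°  [linear pair at P on XG]
4. ∠XYZ = 56°  [△XPY]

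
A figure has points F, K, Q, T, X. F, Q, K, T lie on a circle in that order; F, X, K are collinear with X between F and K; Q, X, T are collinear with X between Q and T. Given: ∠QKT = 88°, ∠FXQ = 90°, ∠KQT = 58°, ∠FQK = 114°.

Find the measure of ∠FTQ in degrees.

∠FTQ = 32°

1. ∠KXT = 90°  [vertical angles at X]
2. ∠KFT = 58°  [same arc KT]
3. ∠FXT = 90°  [linear pair at X on FK]
4. ∠FTQ = 32°  [△FXT]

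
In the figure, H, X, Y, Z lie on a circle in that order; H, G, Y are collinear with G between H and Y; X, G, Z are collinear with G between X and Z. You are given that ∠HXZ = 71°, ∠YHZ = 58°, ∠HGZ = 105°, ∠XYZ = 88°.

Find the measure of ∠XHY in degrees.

1. ∠YXZ = 58°  [same arc YZ]
2. ∠XZY = 34°  [△XYZ]
3. ∠XHY = 34°  [same arc XY]

∠XHY = 34°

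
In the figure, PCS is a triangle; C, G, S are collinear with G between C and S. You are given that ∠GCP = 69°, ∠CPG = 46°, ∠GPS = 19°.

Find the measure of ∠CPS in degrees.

1. ∠CGP = 65°  [△PCG]
2. ∠PCS = 69°  [G on ray CS]
3. ∠PGS = 115°  [linear pair at G on CS]
4. ∠GSP = 46°  [△PGS]
5. ∠CSP = 46°  [G on ray SC]
6. ∠CPS = 65°  [△PCS]

∠CPS = 65°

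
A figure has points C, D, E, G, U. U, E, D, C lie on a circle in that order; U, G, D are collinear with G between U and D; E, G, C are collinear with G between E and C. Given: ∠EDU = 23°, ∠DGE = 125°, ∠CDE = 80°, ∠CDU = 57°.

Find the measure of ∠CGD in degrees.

∠CGD = 55°

1. ∠CED = 32°  [△EGD]
2. ∠DCE = 68°  [△EDC]
3. ∠CGD = 55°  [△DGC]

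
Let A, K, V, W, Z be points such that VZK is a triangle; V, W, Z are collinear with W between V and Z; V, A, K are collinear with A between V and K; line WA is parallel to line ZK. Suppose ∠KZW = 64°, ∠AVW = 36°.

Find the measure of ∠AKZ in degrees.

∠AKZ = 80°

1. ∠KZV = 64°  [W on ray ZV]
2. ∠KVZ = 36°  [W on VZ, A on VK]
3. ∠VKZ = 80°  [△VZK]
4. ∠AKZ = 80°  [A on ray KV]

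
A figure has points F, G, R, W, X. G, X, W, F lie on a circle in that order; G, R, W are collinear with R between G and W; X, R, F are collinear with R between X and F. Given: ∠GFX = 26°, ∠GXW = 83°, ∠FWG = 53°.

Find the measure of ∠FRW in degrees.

∠FRW = 56°

1. ∠GWX = 26°  [same arc GX]
2. ∠WGX = 71°  [△GXW]
3. ∠WFX = 71°  [same arc XW]
4. ∠FRW = 56°  [△WRF]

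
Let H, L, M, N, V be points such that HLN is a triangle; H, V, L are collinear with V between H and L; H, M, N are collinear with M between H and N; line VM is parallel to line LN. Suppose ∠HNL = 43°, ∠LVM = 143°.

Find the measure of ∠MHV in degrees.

1. ∠HMV = 43°  [VM∥LN, corresponding at M]
2. ∠HVM = 37°  [linear pair at V on HL]
3. ∠MHV = 100°  [△HVM]

∠MHV = 100°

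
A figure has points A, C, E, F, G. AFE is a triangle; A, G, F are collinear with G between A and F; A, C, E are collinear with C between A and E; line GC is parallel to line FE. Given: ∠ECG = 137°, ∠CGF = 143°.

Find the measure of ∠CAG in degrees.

∠CAG = 100°

1. ∠ACG = 43°  [linear pair at C on AE]
2. ∠AGC = 37°  [linear pair at G on AF]
3. ∠CAG = 100°  [△AGC]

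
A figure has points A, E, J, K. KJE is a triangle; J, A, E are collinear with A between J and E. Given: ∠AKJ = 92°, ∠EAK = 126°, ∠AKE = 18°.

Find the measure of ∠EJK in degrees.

∠EJK = 34°

1. ∠JAK = 54°  [linear pair at A on JE]
2. ∠AJK = 34°  [△KJA]
3. ∠EJK = 34°  [A on ray JE]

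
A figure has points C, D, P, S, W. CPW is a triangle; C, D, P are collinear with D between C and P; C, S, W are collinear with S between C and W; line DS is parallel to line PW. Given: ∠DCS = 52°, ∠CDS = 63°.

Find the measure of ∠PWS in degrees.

1. ∠CSD = 65°  [△CDS]
2. ∠DSW = 115°  [linear pair at S on CW]
3. ∠PWS = 65°  [DS∥PW, co-interior at W–S]

∠PWS = 65°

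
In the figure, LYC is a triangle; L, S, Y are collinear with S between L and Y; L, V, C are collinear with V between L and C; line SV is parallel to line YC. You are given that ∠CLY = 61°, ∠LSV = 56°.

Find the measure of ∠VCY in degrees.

1. ∠SLV = 61°  [S on LY, V on LC]
2. ∠LVS = 63°  [△LSV]
3. ∠CVS = 117°  [linear pair at V on LC]
4. ∠VCY = 63°  [SV∥YC, co-interior at C–V]

∠VCY = 63°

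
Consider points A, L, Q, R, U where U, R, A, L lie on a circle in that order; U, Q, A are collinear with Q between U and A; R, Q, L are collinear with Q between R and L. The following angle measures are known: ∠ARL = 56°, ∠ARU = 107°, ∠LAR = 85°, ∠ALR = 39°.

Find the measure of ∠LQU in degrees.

1. ∠AUL = 56°  [same arc AL]
2. ∠ALU = 73°  [cyclic URAL, opposite ∠R+∠L]
3. ∠LAU = 51°  [△UAL]
4. ∠AQL = 90°  [△AQL]
5. ∠LQU = 90°  [linear pair at Q on UA]

∠LQU = 90°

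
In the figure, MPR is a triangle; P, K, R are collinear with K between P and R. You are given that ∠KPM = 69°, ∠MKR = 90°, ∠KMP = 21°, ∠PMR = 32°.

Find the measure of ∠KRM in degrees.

∠KRM = 79°

1. ∠MPR = 69°  [K on ray PR]
2. ∠MRP = 79°  [△MPR]
3. ∠KRM = 79°  [K on ray RP]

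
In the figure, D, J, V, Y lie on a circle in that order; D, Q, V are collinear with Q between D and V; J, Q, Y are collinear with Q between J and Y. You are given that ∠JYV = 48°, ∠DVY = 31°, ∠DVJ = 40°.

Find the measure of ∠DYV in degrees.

∠DYV = 88°

1. ∠JDV = 48°  [same arc JV]
2. ∠DJV = 92°  [△DJV]
3. ∠DYV = 88°  [cyclic DJVY, opposite ∠J+∠Y]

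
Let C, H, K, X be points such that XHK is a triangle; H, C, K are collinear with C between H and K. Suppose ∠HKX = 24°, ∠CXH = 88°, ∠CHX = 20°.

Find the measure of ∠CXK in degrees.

∠CXK = 48°

1. ∠CKX = 24°  [C on ray KH]
2. ∠HCX = 72°  [△XHC]
3. ∠KCX = 108°  [linear pair at C on HK]
4. ∠CXK = 48°  [△XCK]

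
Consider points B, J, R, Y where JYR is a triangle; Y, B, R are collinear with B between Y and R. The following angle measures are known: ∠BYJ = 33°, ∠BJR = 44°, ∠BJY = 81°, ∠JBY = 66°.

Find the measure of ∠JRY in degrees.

∠JRY = 22°

1. ∠JBR = 114°  [linear pair at B on YR]
2. ∠BRJ = 22°  [△JBR]
3. ∠JRY = 22°  [B on ray RY]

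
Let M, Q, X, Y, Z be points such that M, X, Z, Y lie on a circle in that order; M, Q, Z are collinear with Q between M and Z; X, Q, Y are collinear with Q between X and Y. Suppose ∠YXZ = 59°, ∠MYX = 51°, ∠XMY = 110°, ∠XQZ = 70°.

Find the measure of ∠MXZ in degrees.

∠MXZ = 78°

1. ∠MZX = 51°  [△XQZ]
2. ∠MXY = 19°  [△MXY]
3. ∠MQX = 110°  [linear pair at Q on MZ]
4. ∠XMZ = 51°  [△MQX]
5. ∠MXZ = 78°  [△MXZ]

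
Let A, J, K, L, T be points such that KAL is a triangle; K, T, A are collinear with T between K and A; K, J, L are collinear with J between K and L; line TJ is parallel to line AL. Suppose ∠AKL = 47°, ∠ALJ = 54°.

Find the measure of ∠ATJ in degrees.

∠ATJ = 101°

1. ∠ALK = 54°  [J on ray LK]
2. ∠KAL = 79°  [△KAL]
3. ∠JTK = 79°  [TJ∥AL, corresponding at T]
4. ∠ATJ = 101°  [linear pair at T on KA]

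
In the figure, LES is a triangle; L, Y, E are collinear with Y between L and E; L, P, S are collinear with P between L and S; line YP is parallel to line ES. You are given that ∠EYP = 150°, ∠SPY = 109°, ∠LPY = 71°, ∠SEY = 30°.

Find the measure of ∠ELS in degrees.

1. ∠LYP = 30°  [linear pair at Y on LE]
2. ∠PLY = 79°  [△LYP]
3. ∠ELS = 79°  [Y on LE, P on LS]

∠ELS = 79°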